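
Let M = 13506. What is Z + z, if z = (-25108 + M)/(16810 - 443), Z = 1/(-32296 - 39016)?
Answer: -827378191/1167163504 ≈ -0.70888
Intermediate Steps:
Z = -1/71312 (Z = 1/(-71312) = -1/71312 ≈ -1.4023e-5)
z = -11602/16367 (z = (-25108 + 13506)/(16810 - 443) = -11602/16367 ≈ -0.70887)
Z + z = -1/71312 - 11602/16367 = -827378191/1167163504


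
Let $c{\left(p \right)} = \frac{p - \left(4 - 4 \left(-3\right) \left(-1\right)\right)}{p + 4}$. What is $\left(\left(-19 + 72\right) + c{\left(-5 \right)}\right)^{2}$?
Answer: $2500$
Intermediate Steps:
$c{\left(p \right)} = \frac{8 + p}{4 + p}$ ($c{\left(p \right)} = \frac{p - -8}{4 + p} = \frac{p + \left(12 - 4\right)}{4 + p} = \frac{p + 8}{4 + p} = \frac{8 + p}{4 + p}$)
$\left(\left(-19 + 72\right) + c{\left(-5 \right)}\right)^{2} = \left(\left(-19 + 72\right) + \frac{8 - 5}{4 - 5}\right)^{2} = \left(53 + \frac{1}{-1} \cdot 3\right)^{2} = \left(53 - 3\right)^{2} = 50^{2} = 2500$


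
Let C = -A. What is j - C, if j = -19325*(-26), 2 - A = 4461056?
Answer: -3958604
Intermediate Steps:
A = -4461054 (A = 2 - 1*4461056 = 2 - 4461056 = -4461054)
C = 4461054 (C = -1*(-4461054) = 4461054)
j = 502450
j - C = 502450 - 1*4461054 = 502450 - 4461054 = -3958604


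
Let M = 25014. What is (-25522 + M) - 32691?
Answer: -33199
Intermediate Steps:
(-25522 + M) - 32691 = (-25522 + 25014) - 32691 = -508 - 32691 = -33199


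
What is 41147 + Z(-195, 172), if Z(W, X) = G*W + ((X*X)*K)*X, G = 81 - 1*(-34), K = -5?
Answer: -25423518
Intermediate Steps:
G = 115 (G = 81 + 34 = 115)
Z(W, X) = -5*X³ + 115*W (Z(W, X) = 115*W + ((X*X)*(-5))*X = 115*W + (X²*(-5))*X = 115*W + (-5*X²)*X = 115*W - 5*X³ = -5*X³ + 115*W)
41147 + Z(-195, 172) = 41147 + (-5*172³ + 115*(-195)) = 41147 + (-5*5088448 - 22425) = 41147 + (-25442240 - 22425) = 41147 - 25464665 = -25423518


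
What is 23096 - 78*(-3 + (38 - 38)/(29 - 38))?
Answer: 23330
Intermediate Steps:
23096 - 78*(-3 + (38 - 38)/(29 - 38)) = 23096 - 78*(-3 + 0/(-9)) = 23096 - 78*(-3 + 0*(-⅑)) = 23096 - 78*(-3 + 0) = 23096 - 78*(-3) = 23096 - 1*(-234) = 23096 + 234 = 23330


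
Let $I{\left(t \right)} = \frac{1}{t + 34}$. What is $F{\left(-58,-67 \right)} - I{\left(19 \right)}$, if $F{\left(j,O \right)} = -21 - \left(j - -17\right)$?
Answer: $\frac{1059}{53} \approx 19.981$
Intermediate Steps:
$F{\left(j,O \right)} = -38 - j$ ($F{\left(j,O \right)} = -21 - \left(j + 17\right) = -21 - \left(17 + j\right) = -38 - j$)
$I{\left(t \right)} = \frac{1}{34 + t}$
$F{\left(-58,-67 \right)} - I{\left(19 \right)} = \left(-38 - -58\right) - \frac{1}{34 + 19} = \left(-38 + 58\right) - \frac{1}{53} = 20 - \frac{1}{53} = \frac{1059}{53}$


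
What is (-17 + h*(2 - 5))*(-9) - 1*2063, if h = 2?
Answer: -1856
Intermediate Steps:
(-17 + h*(2 - 5))*(-9) - 1*2063 = (-17 + 2*(2 - 5))*(-9) - 1*2063 = (-17 + 2*(-3))*(-9) - 2063 = (-17 - 6)*(-9) - 2063 = -23*(-9) - 2063 = 207 - 2063 = -1856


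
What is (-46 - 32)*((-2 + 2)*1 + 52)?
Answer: -4056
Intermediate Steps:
(-46 - 32)*((-2 + 2)*1 + 52) = -78*(0*1 + 52) = -78*(0 + 52) = -78*52 = -4056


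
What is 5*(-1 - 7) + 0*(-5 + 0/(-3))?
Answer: -40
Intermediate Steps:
5*(-1 - 7) + 0*(-5 + 0/(-3)) = 5*(-8) + 0*(-5 + 0*(-⅓)) = -40 + 0*(-5 + 0) = -40 + 0*(-5) = -40 + 0 = -40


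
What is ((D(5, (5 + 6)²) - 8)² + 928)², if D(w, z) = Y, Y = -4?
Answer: 1149184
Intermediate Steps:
D(w, z) = -4
((D(5, (5 + 6)²) - 8)² + 928)² = ((-4 - 8)² + 928)² = ((-12)² + 928)² = (144 + 928)² = 1072² = 1149184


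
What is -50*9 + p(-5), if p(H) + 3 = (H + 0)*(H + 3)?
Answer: -443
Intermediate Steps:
p(H) = -3 + H*(3 + H) (p(H) = -3 + (H + 0)*(H + 3) = -3 + H*(3 + H))
-50*9 + p(-5) = -50*9 + (-3 + (-5)² + 3*(-5)) = -450 + (-3 + 25 - 15) = -450 + 7 = -443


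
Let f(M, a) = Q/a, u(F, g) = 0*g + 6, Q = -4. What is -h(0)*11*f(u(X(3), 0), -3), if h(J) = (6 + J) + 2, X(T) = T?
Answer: -352/3 ≈ -117.33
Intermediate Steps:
u(F, g) = 6 (u(F, g) = 0 + 6 = 6)
h(J) = 8 + J
f(M, a) = -4/a
-h(0)*11*f(u(X(3), 0), -3) = -(8 + 0)*11*(-4/(-3)) = -8*11*(-4*(-1/3)) = -88*4/3 = -1*352/3 = -352/3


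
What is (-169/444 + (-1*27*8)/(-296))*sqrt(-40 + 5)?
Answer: 155*I*sqrt(35)/444 ≈ 2.0653*I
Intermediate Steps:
(-169/444 + (-1*27*8)/(-296))*sqrt(-40 + 5) = (-169*1/444 - 27*8*(-1/296))*sqrt(-35) = (-169/444 - 216*(-1/296))*(I*sqrt(35)) = (-169/444 + 27/37)*(I*sqrt(35)) = 155*(I*sqrt(35))/444 = 155*I*sqrt(35)/444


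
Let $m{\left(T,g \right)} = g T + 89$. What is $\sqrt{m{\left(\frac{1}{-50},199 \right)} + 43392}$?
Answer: $\frac{3 \sqrt{483078}}{10} \approx 208.51$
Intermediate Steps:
$m{\left(T,g \right)} = 89 + T g$ ($m{\left(T,g \right)} = T g + 89 = 89 + T g$)
$\sqrt{m{\left(\frac{1}{-50},199 \right)} + 43392} = \sqrt{\left(89 + \frac{1}{-50} \cdot 199\right) + 43392} = \sqrt{\left(89 - \frac{199}{50}\right) + 43392} = \sqrt{\frac{4251}{50} + 43392} = \sqrt{\frac{2173851}{50}} = \frac{3 \sqrt{483078}}{10}$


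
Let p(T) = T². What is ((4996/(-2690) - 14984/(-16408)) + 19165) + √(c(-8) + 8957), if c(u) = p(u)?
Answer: 52865868962/2758595 + √9021 ≈ 19259.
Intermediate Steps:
c(u) = u²
((4996/(-2690) - 14984/(-16408)) + 19165) + √(c(-8) + 8957) = ((4996/(-2690) - 14984/(-16408)) + 19165) + √((-8)² + 8957) = ((4996*(-1/2690) - 14984*(-1/16408)) + 19165) + √(64 + 8957) = ((-2498/1345 + 1873/2051) + 19165) + √9021 = (-2604213/2758595 + 19165) + √9021 = 52865868962/2758595 + √9021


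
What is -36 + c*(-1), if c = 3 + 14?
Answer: -53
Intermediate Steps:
c = 17
-36 + c*(-1) = -36 + 17*(-1) = -36 - 17 = -53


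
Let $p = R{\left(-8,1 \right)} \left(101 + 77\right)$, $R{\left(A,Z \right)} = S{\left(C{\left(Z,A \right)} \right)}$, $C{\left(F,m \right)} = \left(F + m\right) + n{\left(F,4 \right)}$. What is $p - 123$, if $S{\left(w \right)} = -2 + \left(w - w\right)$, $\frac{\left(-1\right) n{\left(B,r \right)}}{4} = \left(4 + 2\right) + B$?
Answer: $-479$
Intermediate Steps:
$n{\left(B,r \right)} = -24 - 4 B$ ($n{\left(B,r \right)} = - 4 \left(\left(4 + 2\right) + B\right) = - 4 \left(6 + B\right) = -24 - 4 B$)
$C{\left(F,m \right)} = -24 + m - 3 F$ ($C{\left(F,m \right)} = \left(F + m\right) - \left(24 + 4 F\right) = -24 + m - 3 F$)
$S{\left(w \right)} = -2$ ($S{\left(w \right)} = -2 + 0 = -2$)
$R{\left(A,Z \right)} = -2$
$p = -356$ ($p = - 2 \left(101 + 77\right) = \left(-2\right) 178 = -356$)
$p - 123 = -356 - 123 = -479$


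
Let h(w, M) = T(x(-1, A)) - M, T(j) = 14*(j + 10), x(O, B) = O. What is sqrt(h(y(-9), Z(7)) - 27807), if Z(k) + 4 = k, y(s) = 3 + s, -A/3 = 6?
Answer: 6*I*sqrt(769) ≈ 166.39*I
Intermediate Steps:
A = -18 (A = -3*6 = -18)
Z(k) = -4 + k
T(j) = 140 + 14*j (T(j) = 14*(10 + j) = 140 + 14*j)
h(w, M) = 126 - M (h(w, M) = (140 + 14*(-1)) - M = (140 - 14) - M = 126 - M)
sqrt(h(y(-9), Z(7)) - 27807) = sqrt((126 - (-4 + 7)) - 27807) = sqrt((126 - 1*3) - 27807) = sqrt((126 - 3) - 27807) = sqrt(123 - 27807) = sqrt(-27684) = 6*I*sqrt(769)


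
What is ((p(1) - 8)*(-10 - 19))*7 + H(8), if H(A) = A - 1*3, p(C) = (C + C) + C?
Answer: 1020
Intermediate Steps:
p(C) = 3*C (p(C) = 2*C + C = 3*C)
H(A) = -3 + A (H(A) = A - 3 = -3 + A)
((p(1) - 8)*(-10 - 19))*7 + H(8) = ((3*1 - 8)*(-10 - 19))*7 + (-3 + 8) = ((3 - 8)*(-29))*7 + 5 = -5*(-29)*7 + 5 = 145*7 + 5 = 1015 + 5 = 1020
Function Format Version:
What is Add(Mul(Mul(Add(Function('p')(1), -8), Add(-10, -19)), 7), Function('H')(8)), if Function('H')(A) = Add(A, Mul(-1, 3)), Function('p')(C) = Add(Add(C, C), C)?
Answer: 1020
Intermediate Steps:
Function('p')(C) = Mul(3, C) (Function('p')(C) = Add(Mul(2, C), C) = Mul(3, C))
Function('H')(A) = Add(-3, A) (Function('H')(A) = Add(A, -3) = Add(-3, A))
Add(Mul(Mul(Add(Function('p')(1), -8), Add(-10, -19)), 7), Function('H')(8)) = Add(Mul(Mul(Add(Mul(3, 1), -8), Add(-10, -19)), 7), Add(-3, 8)) = Add(Mul(Mul(Add(3, -8), -29), 7), 5) = Add(Mul(Mul(-5, -29), 7), 5) = Add(Mul(145, 7), 5) = Add(1015, 5) = 1020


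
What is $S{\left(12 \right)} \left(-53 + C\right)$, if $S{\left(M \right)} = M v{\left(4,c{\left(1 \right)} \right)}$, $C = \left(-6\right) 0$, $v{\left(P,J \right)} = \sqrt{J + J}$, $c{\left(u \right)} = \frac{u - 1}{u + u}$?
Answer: $0$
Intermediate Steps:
$c{\left(u \right)} = \frac{-1 + u}{2 u}$
$v{\left(P,J \right)} = \sqrt{2} \sqrt{J}$ ($v{\left(P,J \right)} = \sqrt{2 J} = \sqrt{2} \sqrt{J}$)
$C = 0$
$S{\left(M \right)} = 0$ ($S{\left(M \right)} = M \sqrt{2} \sqrt{\frac{-1 + 1}{2 \cdot 1}} = M \sqrt{2} \sqrt{\frac{1}{2} \cdot 1 \cdot 0} = M \sqrt{2} \sqrt{0} = M \sqrt{2} \cdot 0 = M 0 = 0$)
$S{\left(12 \right)} \left(-53 + C\right) = 0 \left(-53 + 0\right) = 0 \left(-53\right) = 0$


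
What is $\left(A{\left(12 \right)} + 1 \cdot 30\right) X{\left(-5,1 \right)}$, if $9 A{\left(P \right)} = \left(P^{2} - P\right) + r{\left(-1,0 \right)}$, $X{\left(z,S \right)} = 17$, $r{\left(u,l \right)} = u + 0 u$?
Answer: $\frac{6817}{9} \approx 757.44$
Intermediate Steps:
$r{\left(u,l \right)} = u$ ($r{\left(u,l \right)} = u + 0 = u$)
$A{\left(P \right)} = - \frac{1}{9} - \frac{P}{9} + \frac{P^{2}}{9}$ ($A{\left(P \right)} = \frac{\left(P^{2} - P\right) - 1}{9} = \frac{-1 + P^{2} - P}{9} = - \frac{1}{9} - \frac{P}{9} + \frac{P^{2}}{9}$)
$\left(A{\left(12 \right)} + 1 \cdot 30\right) X{\left(-5,1 \right)} = \left(\left(- \frac{1}{9} - \frac{4}{3} + \frac{12^{2}}{9}\right) + 1 \cdot 30\right) 17 = \left(\left(- \frac{1}{9} - \frac{4}{3} + \frac{1}{9} \cdot 144\right) + 30\right) 17 = \left(\left(- \frac{1}{9} - \frac{4}{3} + 16\right) + 30\right) 17 = \left(\frac{131}{9} + 30\right) 17 = \frac{401}{9} \cdot 17 = \frac{6817}{9}$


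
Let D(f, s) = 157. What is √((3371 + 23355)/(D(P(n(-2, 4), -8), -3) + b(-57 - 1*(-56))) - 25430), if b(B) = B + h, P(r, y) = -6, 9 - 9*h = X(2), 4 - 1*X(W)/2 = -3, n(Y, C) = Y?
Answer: 2*I*√12358778591/1399 ≈ 158.93*I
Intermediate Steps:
X(W) = 14 (X(W) = 8 - 2*(-3) = 8 + 6 = 14)
h = -5/9 (h = 1 - ⅑*14 = 1 - 14/9 = -5/9 ≈ -0.55556)
b(B) = -5/9 + B (b(B) = B - 5/9 = -5/9 + B)
√((3371 + 23355)/(D(P(n(-2, 4), -8), -3) + b(-57 - 1*(-56))) - 25430) = √((3371 + 23355)/(157 + (-5/9 + (-57 - 1*(-56)))) - 25430) = √(26726/(157 + (-5/9 + (-57 + 56))) - 25430) = √(26726/(157 + (-5/9 - 1)) - 25430) = √(26726/(157 - 14/9) - 25430) = √(26726/(1399/9) - 25430) = √(26726*(9/1399) - 25430) = √(240534/1399 - 25430) = √(-35336036/1399) = 2*I*√12358778591/1399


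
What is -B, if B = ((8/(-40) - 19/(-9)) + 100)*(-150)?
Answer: 45860/3 ≈ 15287.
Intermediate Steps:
B = -45860/3 (B = ((8*(-1/40) - 19*(-⅑)) + 100)*(-150) = ((-⅕ + 19/9) + 100)*(-150) = (86/45 + 100)*(-150) = (4586/45)*(-150) = -45860/3 ≈ -15287.)
-B = -1*(-45860/3) = 45860/3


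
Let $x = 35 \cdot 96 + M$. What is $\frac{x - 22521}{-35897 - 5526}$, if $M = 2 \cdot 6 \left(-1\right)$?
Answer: $\frac{19173}{41423} \approx 0.46286$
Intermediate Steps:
$M = -12$ ($M = 12 \left(-1\right) = -12$)
$x = 3348$ ($x = 35 \cdot 96 - 12 = 3360 - 12 = 3348$)
$\frac{x - 22521}{-35897 - 5526} = \frac{3348 - 22521}{-35897 - 5526} = - \frac{19173}{-41423} = \left(-19173\right) \left(- \frac{1}{41423}\right) = \frac{19173}{41423}$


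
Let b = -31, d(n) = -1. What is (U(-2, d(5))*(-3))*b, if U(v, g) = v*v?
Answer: 372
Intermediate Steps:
U(v, g) = v²
(U(-2, d(5))*(-3))*b = ((-2)²*(-3))*(-31) = (4*(-3))*(-31) = -12*(-31) = 372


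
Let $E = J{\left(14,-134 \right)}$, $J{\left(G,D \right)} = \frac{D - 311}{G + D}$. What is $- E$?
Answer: $- \frac{89}{24} \approx -3.7083$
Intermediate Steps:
$J{\left(G,D \right)} = \frac{-311 + D}{D + G}$
$E = \frac{89}{24}$ ($E = \frac{-311 - 134}{-134 + 14} = \frac{1}{-120} \left(-445\right) = \left(- \frac{1}{120}\right) \left(-445\right) = \frac{89}{24} \approx 3.7083$)
$- E = \left(-1\right) \frac{89}{24} = - \frac{89}{24}$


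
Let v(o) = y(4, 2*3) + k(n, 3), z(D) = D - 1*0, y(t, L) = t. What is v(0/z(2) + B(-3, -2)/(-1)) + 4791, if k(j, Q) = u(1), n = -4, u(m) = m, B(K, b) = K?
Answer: 4796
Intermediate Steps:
z(D) = D (z(D) = D + 0 = D)
k(j, Q) = 1
v(o) = 5 (v(o) = 4 + 1 = 5)
v(0/z(2) + B(-3, -2)/(-1)) + 4791 = 5 + 4791 = 4796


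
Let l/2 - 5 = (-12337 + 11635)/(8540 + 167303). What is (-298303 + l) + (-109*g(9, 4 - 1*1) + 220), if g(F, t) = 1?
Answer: -52433218830/175843 ≈ -2.9818e+5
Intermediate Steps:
l = 1757026/175843 (l = 10 + 2*((-12337 + 11635)/(8540 + 167303)) = 10 + 2*(-702/175843) = 10 - 1404/175843 = 1757026/175843 ≈ 9.9920)
(-298303 + l) + (-109*g(9, 4 - 1*1) + 220) = (-298303 + 1757026/175843) + (-109*1 + 220) = -52452737403/175843 + (-109 + 220) = -52452737403/175843 + 111 = -52433218830/175843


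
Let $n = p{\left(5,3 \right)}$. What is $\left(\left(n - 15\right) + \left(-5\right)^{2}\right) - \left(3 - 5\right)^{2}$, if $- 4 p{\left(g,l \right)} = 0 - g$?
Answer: $\frac{29}{4} \approx 7.25$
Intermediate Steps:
$p{\left(g,l \right)} = \frac{g}{4}$ ($p{\left(g,l \right)} = - \frac{0 - g}{4} = - \frac{\left(-1\right) g}{4} = \frac{g}{4}$)
$n = \frac{5}{4}$ ($n = \frac{1}{4} \cdot 5 = \frac{5}{4} \approx 1.25$)
$\left(\left(n - 15\right) + \left(-5\right)^{2}\right) - \left(3 - 5\right)^{2} = \left(\left(\frac{5}{4} - 15\right) + \left(-5\right)^{2}\right) - \left(3 - 5\right)^{2} = \left(- \frac{55}{4} + 25\right) - \left(-2\right)^{2} = \frac{45}{4} - 4 = \frac{29}{4}$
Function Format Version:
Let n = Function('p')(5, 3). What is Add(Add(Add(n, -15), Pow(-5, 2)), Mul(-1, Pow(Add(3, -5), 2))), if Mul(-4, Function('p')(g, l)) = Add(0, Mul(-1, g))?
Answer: Rational(29, 4) ≈ 7.2500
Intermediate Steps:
Function('p')(g, l) = Mul(Rational(1, 4), g) (Function('p')(g, l) = Mul(Rational(-1, 4), Add(0, Mul(-1, g))) = Mul(Rational(-1, 4), Mul(-1, g)) = Mul(Rational(1, 4), g))
n = Rational(5, 4) (n = Mul(Rational(1, 4), 5) = Rational(5, 4) ≈ 1.2500)
Add(Add(Add(n, -15), Pow(-5, 2)), Mul(-1, Pow(Add(3, -5), 2))) = Add(Add(Add(Rational(5, 4), -15), Pow(-5, 2)), Mul(-1, Pow(Add(3, -5), 2))) = Add(Add(Rational(-55, 4), 25), Mul(-1, Pow(-2, 2))) = Add(Rational(45, 4), Mul(-1, 4)) = Add(Rational(45, 4), -4) = Rational(29, 4)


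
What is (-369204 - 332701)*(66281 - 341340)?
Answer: 193065287395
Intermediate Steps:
(-369204 - 332701)*(66281 - 341340) = -701905*(-275059) = 193065287395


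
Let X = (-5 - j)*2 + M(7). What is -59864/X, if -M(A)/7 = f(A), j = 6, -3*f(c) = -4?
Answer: 89796/47 ≈ 1910.6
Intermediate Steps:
f(c) = 4/3 (f(c) = -⅓*(-4) = 4/3)
M(A) = -28/3 (M(A) = -7*4/3 = -28/3)
X = -94/3 (X = (-5 - 1*6)*2 - 28/3 = (-5 - 6)*2 - 28/3 = -11*2 - 28/3 = -22 - 28/3 = -94/3 ≈ -31.333)
-59864/X = -59864/(-94/3) = -59864*(-3/94) = 89796/47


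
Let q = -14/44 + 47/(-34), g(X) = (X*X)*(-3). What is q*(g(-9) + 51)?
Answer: 61056/187 ≈ 326.50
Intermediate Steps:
g(X) = -3*X**2 (g(X) = X**2*(-3) = -3*X**2)
q = -318/187 (q = -14*1/44 + 47*(-1/34) = -7/22 - 47/34 = -318/187 ≈ -1.7005)
q*(g(-9) + 51) = -318*(-3*(-9)**2 + 51)/187 = -318*(-3*81 + 51)/187 = -318*(-243 + 51)/187 = -318/187*(-192) = 61056/187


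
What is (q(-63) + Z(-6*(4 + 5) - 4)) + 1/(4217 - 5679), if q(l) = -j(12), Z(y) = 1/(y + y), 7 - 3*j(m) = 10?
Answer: 84007/84796 ≈ 0.99069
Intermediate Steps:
j(m) = -1 (j(m) = 7/3 - ⅓*10 = 7/3 - 10/3 = -1)
Z(y) = 1/(2*y)
q(l) = 1 (q(l) = -1*(-1) = 1)
(q(-63) + Z(-6*(4 + 5) - 4)) + 1/(4217 - 5679) = (1 + 1/(2*(-6*(4 + 5) - 4))) + 1/(4217 - 5679) = (1 + 1/(2*(-6*9 - 4))) + 1/(-1462) = (1 + 1/(2*(-54 - 4))) - 1/1462 = (1 + (½)/(-58)) - 1/1462 = (1 + (½)*(-1/58)) - 1/1462 = (1 - 1/116) - 1/1462 = 115/116 - 1/1462 = 84007/84796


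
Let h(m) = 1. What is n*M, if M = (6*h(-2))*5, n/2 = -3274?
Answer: -196440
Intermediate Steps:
n = -6548 (n = 2*(-3274) = -6548)
M = 30 (M = (6*1)*5 = 6*5 = 30)
n*M = -6548*30 = -196440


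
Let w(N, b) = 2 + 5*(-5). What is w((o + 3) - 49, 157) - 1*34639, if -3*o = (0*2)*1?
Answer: -34662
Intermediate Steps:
o = 0 (o = -0*2/3 = -0 = -⅓*0 = 0)
w(N, b) = -23 (w(N, b) = 2 - 25 = -23)
w((o + 3) - 49, 157) - 1*34639 = -23 - 1*34639 = -23 - 34639 = -34662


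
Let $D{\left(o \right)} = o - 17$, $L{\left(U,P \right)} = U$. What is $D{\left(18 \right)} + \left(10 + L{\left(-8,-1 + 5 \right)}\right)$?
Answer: $3$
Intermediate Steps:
$D{\left(o \right)} = -17 + o$
$D{\left(18 \right)} + \left(10 + L{\left(-8,-1 + 5 \right)}\right) = \left(-17 + 18\right) + \left(10 - 8\right) = 1 + 2 = 3$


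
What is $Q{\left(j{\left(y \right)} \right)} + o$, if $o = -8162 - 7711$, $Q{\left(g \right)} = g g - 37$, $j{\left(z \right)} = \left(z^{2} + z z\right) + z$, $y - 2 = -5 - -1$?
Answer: $-15874$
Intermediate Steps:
$y = -2$ ($y = 2 - 4 = -2$)
$j{\left(z \right)} = z + 2 z^{2}$ ($j{\left(z \right)} = \left(z^{2} + z^{2}\right) + z = 2 z^{2} + z = z + 2 z^{2}$)
$Q{\left(g \right)} = -37 + g^{2}$ ($Q{\left(g \right)} = g^{2} - 37 = -37 + g^{2}$)
$o = -15873$
$Q{\left(j{\left(y \right)} \right)} + o = \left(-37 + \left(- 2 \left(1 + 2 \left(-2\right)\right)\right)^{2}\right) - 15873 = \left(-37 + \left(- 2 \left(1 - 4\right)\right)^{2}\right) - 15873 = \left(-37 + \left(\left(-2\right) \left(-3\right)\right)^{2}\right) - 15873 = \left(-37 + 6^{2}\right) - 15873 = \left(-37 + 36\right) - 15873 = -1 - 15873 = -15874$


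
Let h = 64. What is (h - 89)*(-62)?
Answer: 1550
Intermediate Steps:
(h - 89)*(-62) = (64 - 89)*(-62) = -25*(-62) = 1550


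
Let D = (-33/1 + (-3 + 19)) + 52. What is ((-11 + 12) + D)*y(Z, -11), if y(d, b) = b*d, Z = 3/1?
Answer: -1188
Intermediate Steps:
Z = 3 (Z = 3*1 = 3)
D = 35 (D = (-33*1 + 16) + 52 = (-33 + 16) + 52 = -17 + 52 = 35)
((-11 + 12) + D)*y(Z, -11) = ((-11 + 12) + 35)*(-11*3) = (1 + 35)*(-33) = 36*(-33) = -1188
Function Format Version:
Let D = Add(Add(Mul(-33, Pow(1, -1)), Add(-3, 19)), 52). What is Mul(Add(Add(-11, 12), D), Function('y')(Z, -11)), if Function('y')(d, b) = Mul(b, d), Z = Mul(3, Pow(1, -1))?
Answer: -1188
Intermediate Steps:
Z = 3 (Z = Mul(3, 1) = 3)
D = 35 (D = Add(Add(Mul(-33, 1), 16), 52) = Add(Add(-33, 16), 52) = Add(-17, 52) = 35)
Mul(Add(Add(-11, 12), D), Function('y')(Z, -11)) = Mul(Add(Add(-11, 12), 35), Mul(-11, 3)) = Mul(Add(1, 35), -33) = Mul(36, -33) = -1188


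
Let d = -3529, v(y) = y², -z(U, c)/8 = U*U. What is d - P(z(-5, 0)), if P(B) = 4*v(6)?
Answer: -3673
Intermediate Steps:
z(U, c) = -8*U² (z(U, c) = -8*U*U = -8*U²)
P(B) = 144 (P(B) = 4*6² = 4*36 = 144)
d - P(z(-5, 0)) = -3529 - 1*144 = -3529 - 144 = -3673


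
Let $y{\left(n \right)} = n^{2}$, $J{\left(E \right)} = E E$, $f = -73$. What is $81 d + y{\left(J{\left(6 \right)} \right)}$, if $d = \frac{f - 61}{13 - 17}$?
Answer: $\frac{8019}{2} \approx 4009.5$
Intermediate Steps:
$J{\left(E \right)} = E^{2}$
$d = \frac{67}{2}$ ($d = \frac{-73 - 61}{13 - 17} = - \frac{134}{-4} = \left(-134\right) \left(- \frac{1}{4}\right) = \frac{67}{2} \approx 33.5$)
$81 d + y{\left(J{\left(6 \right)} \right)} = 81 \cdot \frac{67}{2} + \left(6^{2}\right)^{2} = \frac{5427}{2} + 36^{2} = \frac{5427}{2} + 1296 = \frac{8019}{2}$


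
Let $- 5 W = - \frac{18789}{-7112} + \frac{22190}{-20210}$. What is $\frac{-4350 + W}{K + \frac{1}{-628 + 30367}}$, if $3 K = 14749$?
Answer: $- \frac{9297678193402299}{10507411736904880} \approx -0.88487$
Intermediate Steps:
$K = \frac{14749}{3}$ ($K = \frac{1}{3} \cdot 14749 = \frac{14749}{3} \approx 4916.3$)
$W = - \frac{22191041}{71866760}$ ($W = - \frac{- \frac{18789}{-7112} + \frac{22190}{-20210}}{5} = - \frac{\left(-18789\right) \left(- \frac{1}{7112}\right) + 22190 \left(- \frac{1}{20210}\right)}{5} = - \frac{\frac{18789}{7112} - \frac{2219}{2021}}{5} = \left(- \frac{1}{5}\right) \frac{22191041}{14373352} = - \frac{22191041}{71866760} \approx -0.30878$)
$\frac{-4350 + W}{K + \frac{1}{-628 + 30367}} = \frac{-4350 - \frac{22191041}{71866760}}{\frac{14749}{3} + \frac{1}{-628 + 30367}} = - \frac{312642597041}{71866760 \left(\frac{14749}{3} + \frac{1}{29739}\right)} = - \frac{312642597041}{71866760 \cdot \frac{146206838}{29739}} = \left(- \frac{312642597041}{71866760}\right) \frac{29739}{146206838} = - \frac{9297678193402299}{10507411736904880}$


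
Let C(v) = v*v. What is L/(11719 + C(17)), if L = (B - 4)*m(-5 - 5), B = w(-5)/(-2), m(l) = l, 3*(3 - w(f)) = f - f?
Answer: 55/12008 ≈ 0.0045803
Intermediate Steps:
w(f) = 3 (w(f) = 3 - (f - f)/3 = 3 - 1/3*0 = 3 + 0 = 3)
C(v) = v**2
B = -3/2 (B = 3/(-2) = 3*(-1/2) = -3/2 ≈ -1.5000)
L = 55 (L = (-3/2 - 4)*(-5 - 5) = -11/2*(-10) = 55)
L/(11719 + C(17)) = 55/(11719 + 17**2) = 55/(11719 + 289) = 55/12008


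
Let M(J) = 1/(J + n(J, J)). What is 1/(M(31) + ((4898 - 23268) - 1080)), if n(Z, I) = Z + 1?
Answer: -63/1225349 ≈ -5.1414e-5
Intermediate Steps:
n(Z, I) = 1 + Z
M(J) = 1/(1 + 2*J) (M(J) = 1/(J + (1 + J)) = 1/(1 + 2*J))
1/(M(31) + ((4898 - 23268) - 1080)) = 1/(1/(1 + 2*31) + ((4898 - 23268) - 1080)) = 1/(1/(1 + 62) + (-18370 - 1080)) = 1/(1/63 - 19450) = 1/(-1225349/63) = -63/1225349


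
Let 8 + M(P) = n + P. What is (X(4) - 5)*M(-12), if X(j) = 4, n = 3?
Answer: 17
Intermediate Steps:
M(P) = -5 + P (M(P) = -8 + (3 + P) = -5 + P)
(X(4) - 5)*M(-12) = (4 - 5)*(-5 - 12) = -1*(-17) = 17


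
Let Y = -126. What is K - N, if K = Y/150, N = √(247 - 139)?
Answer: -21/25 - 6*√3 ≈ -11.232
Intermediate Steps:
N = 6*√3 (N = √108 = 6*√3 ≈ 10.392)
K = -21/25 (K = -126/150 = -126*1/150 = -21/25 ≈ -0.84000)
K - N = -21/25 - 6*√3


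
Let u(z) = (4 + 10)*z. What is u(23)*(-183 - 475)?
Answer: -211876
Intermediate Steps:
u(z) = 14*z
u(23)*(-183 - 475) = (14*23)*(-183 - 475) = 322*(-658) = -211876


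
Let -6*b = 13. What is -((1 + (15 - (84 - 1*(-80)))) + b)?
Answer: 901/6 ≈ 150.17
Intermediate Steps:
b = -13/6 (b = -⅙*13 = -13/6 ≈ -2.1667)
-((1 + (15 - (84 - 1*(-80)))) + b) = -((1 + (15 - (84 - 1*(-80)))) - 13/6) = -((1 + (15 - (84 + 80))) - 13/6) = -((1 + (15 - 1*164)) - 13/6) = -((1 + (15 - 164)) - 13/6) = -((1 - 149) - 13/6) = -(-148 - 13/6) = -1*(-901/6) = 901/6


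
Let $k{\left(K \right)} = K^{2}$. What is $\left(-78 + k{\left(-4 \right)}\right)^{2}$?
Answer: $3844$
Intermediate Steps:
$\left(-78 + k{\left(-4 \right)}\right)^{2} = \left(-78 + \left(-4\right)^{2}\right)^{2} = \left(-78 + 16\right)^{2} = \left(-62\right)^{2} = 3844$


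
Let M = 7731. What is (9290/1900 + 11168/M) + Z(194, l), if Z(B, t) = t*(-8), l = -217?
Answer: 2559297059/1468890 ≈ 1742.3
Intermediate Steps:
Z(B, t) = -8*t
(9290/1900 + 11168/M) + Z(194, l) = (9290/1900 + 11168/7731) - 8*(-217) = (9290*(1/1900) + 11168*(1/7731)) + 1736 = (929/190 + 11168/7731) + 1736 = 9304019/1468890 + 1736 = 2559297059/1468890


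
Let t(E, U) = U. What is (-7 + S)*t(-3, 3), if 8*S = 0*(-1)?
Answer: -21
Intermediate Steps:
S = 0 (S = (0*(-1))/8 = (⅛)*0 = 0)
(-7 + S)*t(-3, 3) = (-7 + 0)*3 = -7*3 = -21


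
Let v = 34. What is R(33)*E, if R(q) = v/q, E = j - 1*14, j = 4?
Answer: -340/33 ≈ -10.303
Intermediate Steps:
E = -10 (E = 4 - 1*14 = 4 - 14 = -10)
R(q) = 34/q
R(33)*E = (34/33)*(-10) = -340/33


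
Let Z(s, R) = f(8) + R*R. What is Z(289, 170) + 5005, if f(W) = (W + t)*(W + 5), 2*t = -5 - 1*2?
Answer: 67927/2 ≈ 33964.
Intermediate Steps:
t = -7/2 (t = (-5 - 1*2)/2 = (-5 - 2)/2 = (½)*(-7) = -7/2 ≈ -3.5000)
f(W) = (5 + W)*(-7/2 + W) (f(W) = (W - 7/2)*(W + 5) = (-7/2 + W)*(5 + W) = (5 + W)*(-7/2 + W))
Z(s, R) = 117/2 + R² (Z(s, R) = (-35/2 + 8² + (3/2)*8) + R*R = (-35/2 + 64 + 12) + R² = 117/2 + R²)
Z(289, 170) + 5005 = (117/2 + 170²) + 5005 = (117/2 + 28900) + 5005 = 57917/2 + 5005 = 67927/2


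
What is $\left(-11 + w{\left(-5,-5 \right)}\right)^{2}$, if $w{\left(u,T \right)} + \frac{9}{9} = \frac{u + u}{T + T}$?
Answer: $121$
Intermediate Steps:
$w{\left(u,T \right)} = -1 + \frac{u}{T}$ ($w{\left(u,T \right)} = -1 + \frac{u + u}{T + T} = -1 + \frac{2 u}{2 T} = -1 + 2 u \frac{1}{2 T} = -1 + \frac{u}{T}$)
$\left(-11 + w{\left(-5,-5 \right)}\right)^{2} = \left(-11 + \frac{-5 - -5}{-5}\right)^{2} = \left(-11 - \frac{-5 + 5}{5}\right)^{2} = \left(-11 - 0\right)^{2} = \left(-11 + 0\right)^{2} = \left(-11\right)^{2} = 121$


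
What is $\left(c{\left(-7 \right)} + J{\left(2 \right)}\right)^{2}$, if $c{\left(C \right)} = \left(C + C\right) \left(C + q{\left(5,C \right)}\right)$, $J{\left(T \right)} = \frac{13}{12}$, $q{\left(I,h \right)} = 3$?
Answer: $\frac{469225}{144} \approx 3258.5$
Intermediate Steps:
$J{\left(T \right)} = \frac{13}{12}$ ($J{\left(T \right)} = 13 \cdot \frac{1}{12} = \frac{13}{12}$)
$c{\left(C \right)} = 2 C \left(3 + C\right)$ ($c{\left(C \right)} = \left(C + C\right) \left(C + 3\right) = 2 C \left(3 + C\right)$)
$\left(c{\left(-7 \right)} + J{\left(2 \right)}\right)^{2} = \left(2 \left(-7\right) \left(3 - 7\right) + \frac{13}{12}\right)^{2} = \left(2 \left(-7\right) \left(-4\right) + \frac{13}{12}\right)^{2} = \left(56 + \frac{13}{12}\right)^{2} = \left(\frac{685}{12}\right)^{2} = \frac{469225}{144}$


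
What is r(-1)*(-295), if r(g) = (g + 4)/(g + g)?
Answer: 885/2 ≈ 442.50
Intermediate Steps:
r(g) = (4 + g)/(2*g) (r(g) = (4 + g)/((2*g)) = (4 + g)*(1/(2*g)) = (4 + g)/(2*g))
r(-1)*(-295) = ((½)*(4 - 1)/(-1))*(-295) = ((½)*(-1)*3)*(-295) = -3/2*(-295) = 885/2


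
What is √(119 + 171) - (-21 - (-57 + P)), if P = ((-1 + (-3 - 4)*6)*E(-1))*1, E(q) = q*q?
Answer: -79 + √290 ≈ -61.971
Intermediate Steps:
E(q) = q²
P = -43 (P = ((-1 + (-3 - 4)*6)*(-1)²)*1 = ((-1 - 7*6)*1)*1 = ((-1 - 42)*1)*1 = -43*1*1 = -43*1 = -43)
√(119 + 171) - (-21 - (-57 + P)) = √(119 + 171) - (-21 - (-57 - 43)) = √290 - (-21 - 1*(-100)) = √290 - (-21 + 100) = √290 - 1*79 = √290 - 79 = -79 + √290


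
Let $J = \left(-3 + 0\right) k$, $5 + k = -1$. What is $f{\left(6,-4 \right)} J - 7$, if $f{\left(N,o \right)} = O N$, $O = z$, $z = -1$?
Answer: $-115$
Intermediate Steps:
$k = -6$ ($k = -5 - 1 = -6$)
$O = -1$
$f{\left(N,o \right)} = - N$
$J = 18$ ($J = \left(-3 + 0\right) \left(-6\right) = \left(-3\right) \left(-6\right) = 18$)
$f{\left(6,-4 \right)} J - 7 = \left(-1\right) 6 \cdot 18 - 7 = \left(-6\right) 18 - 7 = -108 - 7 = -115$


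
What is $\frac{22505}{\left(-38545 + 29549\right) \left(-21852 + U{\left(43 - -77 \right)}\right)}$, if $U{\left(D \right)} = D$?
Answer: $\frac{22505}{195501072} \approx 0.00011511$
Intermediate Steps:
$\frac{22505}{\left(-38545 + 29549\right) \left(-21852 + U{\left(43 - -77 \right)}\right)} = \frac{22505}{\left(-38545 + 29549\right) \left(-21852 + \left(43 - -77\right)\right)} = \frac{22505}{\left(-8996\right) \left(-21852 + \left(43 + 77\right)\right)} = \frac{22505}{\left(-8996\right) \left(-21852 + 120\right)} = \frac{22505}{\left(-8996\right) \left(-21732\right)} = \frac{22505}{195501072}$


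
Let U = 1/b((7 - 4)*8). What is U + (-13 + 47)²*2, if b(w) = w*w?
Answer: 1331713/576 ≈ 2312.0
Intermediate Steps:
b(w) = w²
U = 1/576 (U = 1/(((7 - 4)*8)²) = 1/((3*8)²) = 1/(24²) = 1/576 ≈ 0.0017361)
U + (-13 + 47)²*2 = 1/576 + (-13 + 47)²*2 = 1/576 + 34²*2 = 1/576 + 1156*2 = 1/576 + 2312 = 1331713/576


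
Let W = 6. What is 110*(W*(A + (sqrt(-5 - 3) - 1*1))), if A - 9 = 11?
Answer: 12540 + 1320*I*sqrt(2) ≈ 12540.0 + 1866.8*I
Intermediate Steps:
A = 20 (A = 9 + 11 = 20)
110*(W*(A + (sqrt(-5 - 3) - 1*1))) = 110*(6*(20 + (sqrt(-5 - 3) - 1*1))) = 110*(6*(20 + (sqrt(-8) - 1))) = 110*(6*(20 + (2*I*sqrt(2) - 1))) = 110*(6*(20 + (-1 + 2*I*sqrt(2)))) = 110*(6*(19 + 2*I*sqrt(2))) = 110*(114 + 12*I*sqrt(2)) = 12540 + 1320*I*sqrt(2)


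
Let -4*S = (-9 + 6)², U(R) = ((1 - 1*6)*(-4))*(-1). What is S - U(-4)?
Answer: 71/4 ≈ 17.750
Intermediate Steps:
U(R) = -20 (U(R) = ((1 - 6)*(-4))*(-1) = -5*(-4)*(-1) = 20*(-1) = -20)
S = -9/4 (S = -(-9 + 6)²/4 = -¼*(-3)² = -¼*9 = -9/4 ≈ -2.2500)
S - U(-4) = -9/4 - 1*(-20) = -9/4 + 20 = 71/4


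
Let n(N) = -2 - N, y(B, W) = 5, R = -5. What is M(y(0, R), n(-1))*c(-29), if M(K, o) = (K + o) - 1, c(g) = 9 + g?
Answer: -60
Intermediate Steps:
M(K, o) = -1 + K + o
M(y(0, R), n(-1))*c(-29) = (-1 + 5 + (-2 - 1*(-1)))*(9 - 29) = (-1 + 5 + (-2 + 1))*(-20) = (-1 + 5 - 1)*(-20) = 3*(-20) = -60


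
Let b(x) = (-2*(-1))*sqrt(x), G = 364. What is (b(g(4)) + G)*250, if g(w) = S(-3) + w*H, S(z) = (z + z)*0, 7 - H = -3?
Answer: 91000 + 1000*sqrt(10) ≈ 94162.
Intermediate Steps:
H = 10 (H = 7 - 1*(-3) = 7 + 3 = 10)
S(z) = 0 (S(z) = (2*z)*0 = 0)
g(w) = 10*w (g(w) = 0 + w*10 = 0 + 10*w = 10*w)
b(x) = 2*sqrt(x)
(b(g(4)) + G)*250 = (2*sqrt(10*4) + 364)*250 = (2*sqrt(40) + 364)*250 = (2*(2*sqrt(10)) + 364)*250 = (4*sqrt(10) + 364)*250 = (364 + 4*sqrt(10))*250 = 91000 + 1000*sqrt(10)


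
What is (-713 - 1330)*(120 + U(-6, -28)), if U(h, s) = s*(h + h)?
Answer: -931608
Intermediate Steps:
U(h, s) = 2*h*s (U(h, s) = s*(2*h) = 2*h*s)
(-713 - 1330)*(120 + U(-6, -28)) = (-713 - 1330)*(120 + 2*(-6)*(-28)) = -2043*(120 + 336) = -2043*456 = -931608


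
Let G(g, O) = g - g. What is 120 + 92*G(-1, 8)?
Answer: 120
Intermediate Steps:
G(g, O) = 0
120 + 92*G(-1, 8) = 120 + 92*0 = 120 + 0 = 120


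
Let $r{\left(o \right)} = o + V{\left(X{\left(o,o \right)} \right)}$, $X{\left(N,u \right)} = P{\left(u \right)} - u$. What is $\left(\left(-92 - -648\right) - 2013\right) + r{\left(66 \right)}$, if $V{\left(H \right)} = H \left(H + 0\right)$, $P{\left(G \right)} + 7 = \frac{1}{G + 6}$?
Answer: $\frac{20404081}{5184} \approx 3936.0$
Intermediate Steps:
$P{\left(G \right)} = -7 + \frac{1}{6 + G}$ ($P{\left(G \right)} = -7 + \frac{1}{G + 6} = -7 + \frac{1}{6 + G}$)
$X{\left(N,u \right)} = - u + \frac{-41 - 7 u}{6 + u}$ ($X{\left(N,u \right)} = \frac{-41 - 7 u}{6 + u} - u = - u + \frac{-41 - 7 u}{6 + u}$)
$V{\left(H \right)} = H^{2}$ ($V{\left(H \right)} = H H = H^{2}$)
$r{\left(o \right)} = o + \frac{\left(-41 - o^{2} - 13 o\right)^{2}}{\left(6 + o\right)^{2}}$ ($r{\left(o \right)} = o + \left(\frac{-41 - o^{2} - 13 o}{6 + o}\right)^{2} = o + \frac{\left(-41 - o^{2} - 13 o\right)^{2}}{\left(6 + o\right)^{2}}$)
$\left(\left(-92 - -648\right) - 2013\right) + r{\left(66 \right)} = \left(\left(-92 - -648\right) - 2013\right) + \left(66 + \frac{\left(41 + 66^{2} + 13 \cdot 66\right)^{2}}{\left(6 + 66\right)^{2}}\right) = \left(\left(-92 + 648\right) - 2013\right) + \left(66 + \frac{\left(41 + 4356 + 858\right)^{2}}{5184}\right) = \left(556 - 2013\right) + \left(66 + \frac{5255^{2}}{5184}\right) = -1457 + \left(66 + \frac{1}{5184} \cdot 27615025\right) = -1457 + \left(66 + \frac{27615025}{5184}\right) = -1457 + \frac{27957169}{5184} = \frac{20404081}{5184}$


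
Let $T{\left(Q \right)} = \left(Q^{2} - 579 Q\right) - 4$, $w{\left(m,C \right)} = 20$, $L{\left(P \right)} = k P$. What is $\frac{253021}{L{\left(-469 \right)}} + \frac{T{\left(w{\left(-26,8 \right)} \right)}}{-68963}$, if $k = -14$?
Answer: $\frac{17522521367}{452811058} \approx 38.697$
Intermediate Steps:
$L{\left(P \right)} = - 14 P$
$T{\left(Q \right)} = -4 + Q^{2} - 579 Q$
$\frac{253021}{L{\left(-469 \right)}} + \frac{T{\left(w{\left(-26,8 \right)} \right)}}{-68963} = \frac{253021}{\left(-14\right) \left(-469\right)} + \frac{-4 + 20^{2} - 11580}{-68963} = \frac{253021}{6566} + \left(-4 + 400 - 11580\right) \left(- \frac{1}{68963}\right) = 253021 \cdot \frac{1}{6566} - - \frac{11184}{68963} = \frac{253021}{6566} + \frac{11184}{68963} = \frac{17522521367}{452811058}$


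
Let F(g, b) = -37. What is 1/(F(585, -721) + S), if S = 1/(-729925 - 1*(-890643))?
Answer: -160718/5946565 ≈ -0.027027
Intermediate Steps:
S = 1/160718 (S = 1/(-729925 + 890643) = 1/160718 ≈ 6.2221e-6)
1/(F(585, -721) + S) = 1/(-37 + 1/160718) = 1/(-5946565/160718) = -160718/5946565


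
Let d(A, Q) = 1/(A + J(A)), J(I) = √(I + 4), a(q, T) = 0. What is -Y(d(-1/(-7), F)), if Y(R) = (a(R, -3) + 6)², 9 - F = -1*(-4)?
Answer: -36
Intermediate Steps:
J(I) = √(4 + I)
F = 5 (F = 9 - (-1)*(-4) = 9 - 1*4 = 9 - 4 = 5)
d(A, Q) = 1/(A + √(4 + A))
Y(R) = 36 (Y(R) = (0 + 6)² = 6² = 36)
-Y(d(-1/(-7), F)) = -1*36 = -36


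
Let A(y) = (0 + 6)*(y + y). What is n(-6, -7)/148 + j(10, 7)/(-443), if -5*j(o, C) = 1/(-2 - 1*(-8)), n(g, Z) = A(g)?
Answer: -239183/491730 ≈ -0.48641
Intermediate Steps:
A(y) = 12*y (A(y) = 6*(2*y) = 12*y)
n(g, Z) = 12*g
j(o, C) = -1/30 (j(o, C) = -1/(5*(-2 - 1*(-8))) = -1/(5*(-2 + 8)) = -1/5/6 = -1/5*1/6 = -1/30)
n(-6, -7)/148 + j(10, 7)/(-443) = (12*(-6))/148 - 1/30/(-443) = -72*1/148 - 1/30*(-1/443) = -18/37 + 1/13290 = -239183/491730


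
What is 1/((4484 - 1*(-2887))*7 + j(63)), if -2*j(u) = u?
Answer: 2/103131 ≈ 1.9393e-5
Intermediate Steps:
j(u) = -u/2
1/((4484 - 1*(-2887))*7 + j(63)) = 1/((4484 - 1*(-2887))*7 - ½*63) = 1/((4484 + 2887)*7 - 63/2) = 1/(7371*7 - 63/2) = 1/(51597 - 63/2) = 1/(103131/2) = 2/103131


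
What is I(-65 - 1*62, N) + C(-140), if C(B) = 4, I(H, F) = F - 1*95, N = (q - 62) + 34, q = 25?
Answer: -94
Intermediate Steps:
N = -3 (N = (25 - 62) + 34 = -37 + 34 = -3)
I(H, F) = -95 + F (I(H, F) = F - 95 = -95 + F)
I(-65 - 1*62, N) + C(-140) = (-95 - 3) + 4 = -98 + 4 = -94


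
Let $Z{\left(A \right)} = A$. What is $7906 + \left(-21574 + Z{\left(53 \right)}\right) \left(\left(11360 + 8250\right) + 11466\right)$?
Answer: $-668778690$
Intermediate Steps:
$7906 + \left(-21574 + Z{\left(53 \right)}\right) \left(\left(11360 + 8250\right) + 11466\right) = 7906 + \left(-21574 + 53\right) \left(\left(11360 + 8250\right) + 11466\right) = 7906 - 21521 \left(19610 + 11466\right) = 7906 - 668786596 = -668778690$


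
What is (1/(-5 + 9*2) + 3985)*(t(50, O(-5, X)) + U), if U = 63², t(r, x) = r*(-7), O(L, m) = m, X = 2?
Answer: 187485914/13 ≈ 1.4422e+7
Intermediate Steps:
t(r, x) = -7*r
U = 3969
(1/(-5 + 9*2) + 3985)*(t(50, O(-5, X)) + U) = (1/(-5 + 9*2) + 3985)*(-7*50 + 3969) = (1/(-5 + 18) + 3985)*(-350 + 3969) = (1/13 + 3985)*3619 = (51806/13)*3619 = 187485914/13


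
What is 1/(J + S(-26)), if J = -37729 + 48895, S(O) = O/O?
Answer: 1/11167 ≈ 8.9550e-5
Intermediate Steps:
S(O) = 1
J = 11166
1/(J + S(-26)) = 1/(11166 + 1) = 1/11167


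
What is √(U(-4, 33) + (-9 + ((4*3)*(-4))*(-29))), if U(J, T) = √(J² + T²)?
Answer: √(1383 + √1105) ≈ 37.633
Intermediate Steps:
√(U(-4, 33) + (-9 + ((4*3)*(-4))*(-29))) = √(√((-4)² + 33²) + (-9 + ((4*3)*(-4))*(-29))) = √(√(16 + 1089) + (-9 + (12*(-4))*(-29))) = √(√1105 + (-9 - 48*(-29))) = √(√1105 + (-9 + 1392)) = √(√1105 + 1383) = √(1383 + √1105)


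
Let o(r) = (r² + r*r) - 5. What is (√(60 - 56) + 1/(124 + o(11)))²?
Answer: 522729/130321 ≈ 4.0111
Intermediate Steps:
o(r) = -5 + 2*r² (o(r) = (r² + r²) - 5 = 2*r² - 5 = -5 + 2*r²)
(√(60 - 56) + 1/(124 + o(11)))² = (√(60 - 56) + 1/(124 + (-5 + 2*11²)))² = (√4 + 1/(124 + (-5 + 2*121)))² = (2 + 1/(124 + (-5 + 242)))² = (2 + 1/(124 + 237))² = (2 + 1/361)² = (723/361)² = 522729/130321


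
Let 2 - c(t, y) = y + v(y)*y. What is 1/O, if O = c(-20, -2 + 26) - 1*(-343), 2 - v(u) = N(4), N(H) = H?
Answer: 1/369 ≈ 0.0027100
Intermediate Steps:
v(u) = -2 (v(u) = 2 - 1*4 = 2 - 4 = -2)
c(t, y) = 2 + y (c(t, y) = 2 - (y - 2*y) = 2 - (-1)*y = 2 + y)
O = 369 (O = (2 + (-2 + 26)) - 1*(-343) = (2 + 24) + 343 = 26 + 343 = 369)
1/O = 1/369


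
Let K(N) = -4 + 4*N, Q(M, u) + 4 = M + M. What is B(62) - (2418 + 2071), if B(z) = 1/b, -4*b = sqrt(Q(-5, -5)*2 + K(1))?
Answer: -4489 + 2*I*sqrt(7)/7 ≈ -4489.0 + 0.75593*I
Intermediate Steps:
Q(M, u) = -4 + 2*M (Q(M, u) = -4 + (M + M) = -4 + 2*M)
b = -I*sqrt(7)/2 (b = -sqrt((-4 + 2*(-5))*2 + (-4 + 4*1))/4 = -sqrt((-4 - 10)*2 + (-4 + 4))/4 = -sqrt(-14*2 + 0)/4 = -sqrt(-28 + 0)/4 = -I*sqrt(7)/2 ≈ -1.3229*I)
B(z) = 2*I*sqrt(7)/7 (B(z) = 1/(-I*sqrt(7)/2) = 2*I*sqrt(7)/7)
B(62) - (2418 + 2071) = 2*I*sqrt(7)/7 - (2418 + 2071) = 2*I*sqrt(7)/7 - 1*4489 = 2*I*sqrt(7)/7 - 4489 = -4489 + 2*I*sqrt(7)/7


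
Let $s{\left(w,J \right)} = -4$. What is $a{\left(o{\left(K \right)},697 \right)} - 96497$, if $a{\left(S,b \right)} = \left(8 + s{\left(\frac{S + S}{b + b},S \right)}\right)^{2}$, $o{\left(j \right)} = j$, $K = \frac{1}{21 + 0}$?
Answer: $-96481$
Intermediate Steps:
$K = \frac{1}{21} \approx 0.047619$
$a{\left(S,b \right)} = 16$ ($a{\left(S,b \right)} = \left(8 - 4\right)^{2} = 4^{2} = 16$)
$a{\left(o{\left(K \right)},697 \right)} - 96497 = 16 - 96497 = -96481$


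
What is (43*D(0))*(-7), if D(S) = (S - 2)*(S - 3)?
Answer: -1806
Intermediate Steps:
D(S) = (-3 + S)*(-2 + S) (D(S) = (-2 + S)*(-3 + S) = (-3 + S)*(-2 + S))
(43*D(0))*(-7) = (43*(6 + 0**2 - 5*0))*(-7) = (43*(6 + 0 + 0))*(-7) = (43*6)*(-7) = 258*(-7) = -1806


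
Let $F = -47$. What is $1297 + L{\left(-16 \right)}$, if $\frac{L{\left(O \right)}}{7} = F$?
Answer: $968$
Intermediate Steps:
$L{\left(O \right)} = -329$ ($L{\left(O \right)} = 7 \left(-47\right) = -329$)
$1297 + L{\left(-16 \right)} = 1297 - 329 = 968$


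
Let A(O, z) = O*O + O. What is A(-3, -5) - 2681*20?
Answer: -53614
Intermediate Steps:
A(O, z) = O + O² (A(O, z) = O² + O = O + O²)
A(-3, -5) - 2681*20 = -3*(1 - 3) - 2681*20 = -3*(-2) - 383*140 = 6 - 53620 = -53614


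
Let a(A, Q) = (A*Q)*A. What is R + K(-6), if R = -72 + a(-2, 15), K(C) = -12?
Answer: -24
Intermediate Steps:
a(A, Q) = Q*A²
R = -12 (R = -72 + 15*(-2)² = -72 + 15*4 = -72 + 60 = -12)
R + K(-6) = -12 - 12 = -24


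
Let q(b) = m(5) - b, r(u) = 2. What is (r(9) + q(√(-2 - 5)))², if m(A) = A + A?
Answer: (12 - I*√7)² ≈ 137.0 - 63.498*I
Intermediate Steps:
m(A) = 2*A
q(b) = 10 - b (q(b) = 2*5 - b = 10 - b)
(r(9) + q(√(-2 - 5)))² = (2 + (10 - √(-2 - 5)))² = (2 + (10 - √(-7)))² = (2 + (10 - I*√7))² = (12 - I*√7)²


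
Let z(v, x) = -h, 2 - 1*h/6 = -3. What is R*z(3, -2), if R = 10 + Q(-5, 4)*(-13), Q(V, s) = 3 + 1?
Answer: 1260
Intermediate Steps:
h = 30 (h = 12 - 6*(-3) = 12 + 18 = 30)
z(v, x) = -30 (z(v, x) = -1*30 = -30)
Q(V, s) = 4
R = -42 (R = 10 + 4*(-13) = 10 - 52 = -42)
R*z(3, -2) = -42*(-30) = 1260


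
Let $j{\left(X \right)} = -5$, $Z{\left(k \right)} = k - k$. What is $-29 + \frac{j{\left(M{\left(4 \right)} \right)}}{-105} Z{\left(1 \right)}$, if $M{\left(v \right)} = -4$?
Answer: $-29$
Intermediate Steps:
$Z{\left(k \right)} = 0$
$-29 + \frac{j{\left(M{\left(4 \right)} \right)}}{-105} Z{\left(1 \right)} = -29 + - \frac{5}{-105} \cdot 0 = -29 + \left(-5\right) \left(- \frac{1}{105}\right) 0 = -29 + \frac{1}{21} \cdot 0 = -29 + 0 = -29$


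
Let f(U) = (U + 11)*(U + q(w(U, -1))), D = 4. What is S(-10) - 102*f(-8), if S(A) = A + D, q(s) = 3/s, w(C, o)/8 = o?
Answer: 10227/4 ≈ 2556.8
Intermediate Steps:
w(C, o) = 8*o
f(U) = (11 + U)*(-3/8 + U) (f(U) = (U + 11)*(U + 3/((8*(-1)))) = (11 + U)*(U + 3/(-8)) = (11 + U)*(U + 3*(-⅛)) = (11 + U)*(U - 3/8) = (11 + U)*(-3/8 + U))
S(A) = 4 + A (S(A) = A + 4 = 4 + A)
S(-10) - 102*f(-8) = (4 - 10) - 102*(-33/8 + (-8)² + (85/8)*(-8)) = -6 - 102*(-33/8 + 64 - 85) = -6 - 102*(-201/8) = -6 + 10251/4 = 10227/4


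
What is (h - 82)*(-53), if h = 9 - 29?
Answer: 5406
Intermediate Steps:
h = -20
(h - 82)*(-53) = (-20 - 82)*(-53) = -102*(-53) = 5406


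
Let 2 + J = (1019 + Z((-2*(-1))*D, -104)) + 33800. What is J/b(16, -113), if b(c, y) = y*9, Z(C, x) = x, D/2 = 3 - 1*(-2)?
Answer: -3857/113 ≈ -34.133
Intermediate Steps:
D = 10 (D = 2*(3 - 1*(-2)) = 2*(3 + 2) = 2*5 = 10)
J = 34713 (J = -2 + ((1019 - 104) + 33800) = -2 + (915 + 33800) = -2 + 34715 = 34713)
b(c, y) = 9*y
J/b(16, -113) = 34713/((9*(-113))) = 34713/(-1017) = 34713*(-1/1017) = -3857/113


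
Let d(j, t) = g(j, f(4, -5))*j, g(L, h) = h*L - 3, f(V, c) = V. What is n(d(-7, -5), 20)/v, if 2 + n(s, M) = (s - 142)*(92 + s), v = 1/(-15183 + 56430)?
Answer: 955816731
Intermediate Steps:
v = 1/41247 ≈ 2.4244e-5
g(L, h) = -3 + L*h (g(L, h) = L*h - 3 = -3 + L*h)
d(j, t) = j*(-3 + 4*j) (d(j, t) = (-3 + j*4)*j = (-3 + 4*j)*j = j*(-3 + 4*j))
n(s, M) = -2 + (-142 + s)*(92 + s) (n(s, M) = -2 + (s - 142)*(92 + s) = -2 + (-142 + s)*(92 + s))
n(d(-7, -5), 20)/v = (-13066 + (-7*(-3 + 4*(-7)))² - (-350)*(-3 + 4*(-7)))/(1/41247) = (-13066 + (-7*(-3 - 28))² - (-350)*(-3 - 28))*41247 = (-13066 + (-7*(-31))² - (-350)*(-31))*41247 = (-13066 + 217² - 50*217)*41247 = (-13066 + 47089 - 10850)*41247 = 23173*41247 = 955816731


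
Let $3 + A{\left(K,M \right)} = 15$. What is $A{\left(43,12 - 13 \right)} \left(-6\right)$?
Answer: $-72$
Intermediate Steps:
$A{\left(K,M \right)} = 12$ ($A{\left(K,M \right)} = -3 + 15 = 12$)
$A{\left(43,12 - 13 \right)} \left(-6\right) = 12 \left(-6\right) = -72$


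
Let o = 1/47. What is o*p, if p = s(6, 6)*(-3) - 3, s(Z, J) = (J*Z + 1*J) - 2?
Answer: -123/47 ≈ -2.6170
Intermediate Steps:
s(Z, J) = -2 + J + J*Z (s(Z, J) = (J*Z + J) - 2 = (J + J*Z) - 2 = -2 + J + J*Z)
p = -123 (p = (-2 + 6 + 6*6)*(-3) - 3 = (-2 + 6 + 36)*(-3) - 3 = 40*(-3) - 3 = -120 - 3 = -123)
o = 1/47 ≈ 0.021277
o*p = (1/47)*(-123) = -123/47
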